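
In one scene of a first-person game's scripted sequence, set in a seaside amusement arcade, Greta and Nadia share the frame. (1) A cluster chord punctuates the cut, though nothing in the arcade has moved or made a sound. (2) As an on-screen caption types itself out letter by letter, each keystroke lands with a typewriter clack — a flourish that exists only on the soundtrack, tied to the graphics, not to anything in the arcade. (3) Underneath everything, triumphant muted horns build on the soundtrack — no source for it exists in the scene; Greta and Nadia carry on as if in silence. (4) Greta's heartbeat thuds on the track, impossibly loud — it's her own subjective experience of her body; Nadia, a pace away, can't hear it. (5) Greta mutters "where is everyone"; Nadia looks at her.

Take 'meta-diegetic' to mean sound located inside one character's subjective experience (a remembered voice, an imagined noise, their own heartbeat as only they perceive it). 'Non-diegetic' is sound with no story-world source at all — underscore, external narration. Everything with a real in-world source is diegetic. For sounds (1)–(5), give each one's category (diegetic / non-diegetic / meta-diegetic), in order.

non-diegetic, non-diegetic, non-diegetic, meta-diegetic, diegetic

(1) is non-diegetic: it's a sound-design accent with no in-world source; no one in the scene can hear it.
(2) it accompanies on-screen graphics, not anything inside the story world → non-diegetic.
Sound (3): it has no source in the story world and no character can hear it — it's underscore, so non-diegetic.
(4) is meta-diegetic: a subjective body sound — Greta's private perception, inaudible to Nadia.
(5) is diegetic: Greta is a character speaking aloud in the scene.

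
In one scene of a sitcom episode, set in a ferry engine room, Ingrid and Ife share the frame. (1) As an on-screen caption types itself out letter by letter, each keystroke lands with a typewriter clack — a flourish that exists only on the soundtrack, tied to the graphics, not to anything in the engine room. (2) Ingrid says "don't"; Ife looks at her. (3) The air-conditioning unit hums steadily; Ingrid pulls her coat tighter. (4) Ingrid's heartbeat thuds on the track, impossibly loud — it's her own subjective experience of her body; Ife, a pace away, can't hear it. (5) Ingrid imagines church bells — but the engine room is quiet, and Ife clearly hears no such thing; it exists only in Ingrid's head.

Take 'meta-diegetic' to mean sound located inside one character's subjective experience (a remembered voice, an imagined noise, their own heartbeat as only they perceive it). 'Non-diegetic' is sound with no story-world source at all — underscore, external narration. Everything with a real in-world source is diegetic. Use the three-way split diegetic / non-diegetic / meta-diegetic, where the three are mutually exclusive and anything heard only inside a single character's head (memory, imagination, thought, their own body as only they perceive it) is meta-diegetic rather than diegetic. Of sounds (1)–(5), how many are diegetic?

2

(1) is non-diegetic: sound married to a title/caption — outside the diegesis by definition.
(2) spoken by a character present in the story world → diegetic.
(3) is diegetic: ambient/room sound belonging to the story's physical space.
(4) it's Ingrid's internal bodily sensation rendered as sound; only Ingrid 'hears' it → meta-diegetic.
Sound (5): the sound is imagined by Ingrid; nothing in the story world is producing it and Ife can't hear it, so meta-diegetic.
So 2 of the 5 are diegetic: (2), (3).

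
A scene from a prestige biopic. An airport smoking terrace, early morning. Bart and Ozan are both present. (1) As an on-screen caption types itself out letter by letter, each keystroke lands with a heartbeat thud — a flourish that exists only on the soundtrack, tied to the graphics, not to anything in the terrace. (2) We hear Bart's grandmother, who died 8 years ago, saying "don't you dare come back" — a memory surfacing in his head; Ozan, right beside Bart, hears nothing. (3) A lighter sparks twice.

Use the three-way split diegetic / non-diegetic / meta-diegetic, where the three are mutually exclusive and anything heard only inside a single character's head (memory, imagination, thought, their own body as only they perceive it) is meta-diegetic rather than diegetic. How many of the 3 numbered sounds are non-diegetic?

(1) it accompanies on-screen graphics, not anything inside the story world → non-diegetic.
(2) is meta-diegetic: the voice is a memory playing only inside Bart's mind; Ozan can't hear it.
(3) is diegetic: the sound comes from a lighter physically present in the location.
Non-diegetic: (1) — that's 1.

1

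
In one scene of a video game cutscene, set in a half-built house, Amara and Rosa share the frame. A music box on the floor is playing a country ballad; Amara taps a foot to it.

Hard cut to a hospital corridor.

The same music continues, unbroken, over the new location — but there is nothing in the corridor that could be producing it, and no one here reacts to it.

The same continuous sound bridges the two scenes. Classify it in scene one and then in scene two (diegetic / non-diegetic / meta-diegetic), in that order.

Scene one: a music box is an on-screen source and Amara reacts to it → diegetic.
Scene two: there is no source in the corridor and no one hears it — it's now underscore → non-diegetic.

diegetic, non-diegetic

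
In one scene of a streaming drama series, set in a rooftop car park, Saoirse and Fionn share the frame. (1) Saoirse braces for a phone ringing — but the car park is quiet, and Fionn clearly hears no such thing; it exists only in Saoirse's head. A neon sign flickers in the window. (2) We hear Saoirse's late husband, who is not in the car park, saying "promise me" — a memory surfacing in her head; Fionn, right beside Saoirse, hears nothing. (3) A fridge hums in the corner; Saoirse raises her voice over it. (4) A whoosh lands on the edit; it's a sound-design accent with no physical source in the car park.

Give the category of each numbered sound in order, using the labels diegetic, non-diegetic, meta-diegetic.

(1) is meta-diegetic: the sound is imagined by Saoirse; nothing in the story world is producing it and Fionn can't hear it.
Sound (2): the voice is a memory playing only inside Saoirse's mind; Fionn can't hear it, so meta-diegetic.
Sound (3): a fridge is part of the location's real environment, so diegetic.
(4) an editorial stinger — it belongs to the cut, not the story world → non-diegetic.

meta-diegetic, meta-diegetic, diegetic, non-diegetic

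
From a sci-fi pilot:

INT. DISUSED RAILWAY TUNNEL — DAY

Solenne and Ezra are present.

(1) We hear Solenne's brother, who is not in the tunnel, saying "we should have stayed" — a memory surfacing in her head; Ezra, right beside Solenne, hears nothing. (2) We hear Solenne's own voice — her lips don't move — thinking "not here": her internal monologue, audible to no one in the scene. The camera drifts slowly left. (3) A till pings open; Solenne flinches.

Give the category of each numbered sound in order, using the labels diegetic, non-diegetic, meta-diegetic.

(1) it's Solenne's recollection rendered as sound; the other character can't hear it → meta-diegetic.
Sound (2): Solenne's thought-voice: a private mental sound no other character can hear, so meta-diegetic.
(3) an in-world source (a till); characters could hear it → diegetic.

meta-diegetic, meta-diegetic, diegetic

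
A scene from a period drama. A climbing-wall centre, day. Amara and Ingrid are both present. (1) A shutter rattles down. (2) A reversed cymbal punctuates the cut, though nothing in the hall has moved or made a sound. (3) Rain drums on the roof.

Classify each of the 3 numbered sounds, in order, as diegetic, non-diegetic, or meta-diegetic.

Sound (1): a shutter is a real object/event in the scene's world, so diegetic.
Sound (2): it's a sound-design accent with no in-world source; no one in the scene can hear it, so non-diegetic.
(3) ambient/room sound belonging to the story's physical space → diegetic.

diegetic, non-diegetic, diegetic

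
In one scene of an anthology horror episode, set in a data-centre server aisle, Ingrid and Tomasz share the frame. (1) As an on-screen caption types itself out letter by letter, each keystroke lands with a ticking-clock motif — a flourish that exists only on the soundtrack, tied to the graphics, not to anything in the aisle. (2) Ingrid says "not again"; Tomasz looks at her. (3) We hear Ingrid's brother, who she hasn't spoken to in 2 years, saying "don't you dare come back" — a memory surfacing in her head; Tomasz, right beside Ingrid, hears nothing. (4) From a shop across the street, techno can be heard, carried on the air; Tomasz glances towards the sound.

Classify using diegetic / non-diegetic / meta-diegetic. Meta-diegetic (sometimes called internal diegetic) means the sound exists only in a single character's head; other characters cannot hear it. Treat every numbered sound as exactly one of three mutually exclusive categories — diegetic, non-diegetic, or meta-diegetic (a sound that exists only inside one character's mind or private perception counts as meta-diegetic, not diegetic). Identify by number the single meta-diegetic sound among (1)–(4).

(1) is non-diegetic: the caption isn't part of the story world, so neither is the sound tied to it.
Sound (2): spoken by a character present in the story world, so diegetic.
(3) is meta-diegetic: it's Ingrid's recollection rendered as sound; the other character can't hear it.
(4) is diegetic: off-screen diegetic: the source is out of frame but still in the story's space.
Only (3) is meta-diegetic.

3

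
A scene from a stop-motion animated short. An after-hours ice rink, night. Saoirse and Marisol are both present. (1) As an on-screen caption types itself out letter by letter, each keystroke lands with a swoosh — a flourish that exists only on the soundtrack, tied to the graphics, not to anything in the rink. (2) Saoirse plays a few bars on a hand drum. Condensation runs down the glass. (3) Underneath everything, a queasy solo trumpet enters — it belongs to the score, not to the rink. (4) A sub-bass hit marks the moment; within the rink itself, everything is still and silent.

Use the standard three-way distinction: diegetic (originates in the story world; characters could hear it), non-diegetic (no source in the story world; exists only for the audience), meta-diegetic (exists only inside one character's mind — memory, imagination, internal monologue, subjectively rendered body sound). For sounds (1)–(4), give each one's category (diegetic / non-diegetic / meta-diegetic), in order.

Sound (1): it accompanies on-screen graphics, not anything inside the story world, so non-diegetic.
Sound (2): a character is playing a hand drum on screen, so diegetic.
(3) is non-diegetic: nothing in the rink produces it and the characters don't hear it — pure soundtrack.
(4) is non-diegetic: an editorial stinger — it belongs to the cut, not the story world.

non-diegetic, diegetic, non-diegetic, non-diegetic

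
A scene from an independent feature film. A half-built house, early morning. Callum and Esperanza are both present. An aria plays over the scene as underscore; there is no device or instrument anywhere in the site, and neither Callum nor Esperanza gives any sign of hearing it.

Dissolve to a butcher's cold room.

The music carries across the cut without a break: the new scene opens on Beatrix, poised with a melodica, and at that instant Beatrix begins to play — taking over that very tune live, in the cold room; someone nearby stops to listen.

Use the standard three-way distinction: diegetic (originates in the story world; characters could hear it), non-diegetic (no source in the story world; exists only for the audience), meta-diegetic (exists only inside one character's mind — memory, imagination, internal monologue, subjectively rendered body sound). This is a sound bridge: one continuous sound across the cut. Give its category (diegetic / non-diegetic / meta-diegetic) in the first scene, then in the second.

non-diegetic, diegetic

Scene one: there's no in-world source anywhere and no character hears it — underscore for the audience only → non-diegetic.
Scene two: from the moment Beatrix starts playing, the tune is being performed on a melodica inside the story world and another character hears it → diegetic.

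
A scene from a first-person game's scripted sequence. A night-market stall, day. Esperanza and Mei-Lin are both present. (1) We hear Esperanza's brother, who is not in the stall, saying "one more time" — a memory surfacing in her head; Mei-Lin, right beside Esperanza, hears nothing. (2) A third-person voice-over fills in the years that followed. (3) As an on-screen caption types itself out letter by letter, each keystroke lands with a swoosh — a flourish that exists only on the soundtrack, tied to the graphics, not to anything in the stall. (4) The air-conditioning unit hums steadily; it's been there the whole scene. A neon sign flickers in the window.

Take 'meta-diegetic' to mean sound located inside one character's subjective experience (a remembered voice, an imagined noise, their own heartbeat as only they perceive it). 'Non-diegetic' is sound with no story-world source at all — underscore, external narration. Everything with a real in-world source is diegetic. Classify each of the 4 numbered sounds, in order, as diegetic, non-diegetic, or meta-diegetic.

meta-diegetic, non-diegetic, non-diegetic, diegetic

(1) a remembered line, private to Esperanza — not present in the room, not audible to Mei-Lin → meta-diegetic.
Sound (2): the narrator exists outside the story world, addressing only the audience, so non-diegetic.
(3) is non-diegetic: it accompanies on-screen graphics, not anything inside the story world.
(4) ambient/room sound belonging to the story's physical space → diegetic.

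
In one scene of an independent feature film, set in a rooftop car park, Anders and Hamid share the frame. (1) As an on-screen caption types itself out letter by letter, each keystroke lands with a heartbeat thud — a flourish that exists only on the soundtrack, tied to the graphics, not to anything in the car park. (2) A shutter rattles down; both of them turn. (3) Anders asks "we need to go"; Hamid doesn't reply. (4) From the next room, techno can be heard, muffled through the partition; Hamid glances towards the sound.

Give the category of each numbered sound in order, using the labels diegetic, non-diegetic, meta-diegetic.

non-diegetic, diegetic, diegetic, diegetic

(1) is non-diegetic: the caption isn't part of the story world, so neither is the sound tied to it.
Sound (2): an in-world source (a shutter); characters could hear it, so diegetic.
(3) is diegetic: spoken by a character present in the story world.
Sound (4): the music has an off-screen but real-world source and a character hears it, so diegetic.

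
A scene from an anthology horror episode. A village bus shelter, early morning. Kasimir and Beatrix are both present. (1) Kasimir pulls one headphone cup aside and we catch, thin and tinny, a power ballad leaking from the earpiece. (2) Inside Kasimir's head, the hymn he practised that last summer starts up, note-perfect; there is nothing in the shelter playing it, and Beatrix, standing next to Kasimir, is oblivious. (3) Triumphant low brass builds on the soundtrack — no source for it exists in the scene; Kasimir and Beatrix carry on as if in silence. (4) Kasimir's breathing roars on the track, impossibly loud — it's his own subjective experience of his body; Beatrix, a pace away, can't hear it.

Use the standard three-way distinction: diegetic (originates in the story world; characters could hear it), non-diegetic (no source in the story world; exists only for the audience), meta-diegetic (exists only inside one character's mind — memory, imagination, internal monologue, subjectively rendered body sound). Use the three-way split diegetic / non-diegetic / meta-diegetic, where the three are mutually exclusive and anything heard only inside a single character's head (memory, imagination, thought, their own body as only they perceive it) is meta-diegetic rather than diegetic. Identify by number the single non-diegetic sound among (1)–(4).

Sound (1): the earpiece is a real device on Kasimir's head — source music, so diegetic.
(2) remembered music, private to Kasimir — Beatrix is oblivious because it isn't in the room → meta-diegetic.
(3) it has no source in the story world and no character can hear it — it's underscore → non-diegetic.
(4) is meta-diegetic: a subjective body sound — Kasimir's private perception, inaudible to Beatrix.
Only (3) is non-diegetic.

3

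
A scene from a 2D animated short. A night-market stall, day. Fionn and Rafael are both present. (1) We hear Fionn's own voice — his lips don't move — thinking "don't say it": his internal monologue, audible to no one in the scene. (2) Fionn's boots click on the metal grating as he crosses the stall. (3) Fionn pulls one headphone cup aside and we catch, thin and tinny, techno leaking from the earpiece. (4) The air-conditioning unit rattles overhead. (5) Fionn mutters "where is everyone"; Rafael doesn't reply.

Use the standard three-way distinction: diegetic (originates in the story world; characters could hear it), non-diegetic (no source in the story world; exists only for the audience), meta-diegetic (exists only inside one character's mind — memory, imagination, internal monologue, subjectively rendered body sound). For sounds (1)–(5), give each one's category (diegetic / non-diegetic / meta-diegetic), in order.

meta-diegetic, diegetic, diegetic, diegetic, diegetic

Sound (1): it's Fionn's unspoken thought, heard only by the audience via his subjectivity, so meta-diegetic.
Sound (2): it's the physical sound of Fionn moving in the space, so diegetic.
(3) it's leaking from a physical pair of headphones in the scene → diegetic.
Sound (4): ambient/room sound belonging to the story's physical space, so diegetic.
Sound (5): spoken by a character present in the story world, so diegetic.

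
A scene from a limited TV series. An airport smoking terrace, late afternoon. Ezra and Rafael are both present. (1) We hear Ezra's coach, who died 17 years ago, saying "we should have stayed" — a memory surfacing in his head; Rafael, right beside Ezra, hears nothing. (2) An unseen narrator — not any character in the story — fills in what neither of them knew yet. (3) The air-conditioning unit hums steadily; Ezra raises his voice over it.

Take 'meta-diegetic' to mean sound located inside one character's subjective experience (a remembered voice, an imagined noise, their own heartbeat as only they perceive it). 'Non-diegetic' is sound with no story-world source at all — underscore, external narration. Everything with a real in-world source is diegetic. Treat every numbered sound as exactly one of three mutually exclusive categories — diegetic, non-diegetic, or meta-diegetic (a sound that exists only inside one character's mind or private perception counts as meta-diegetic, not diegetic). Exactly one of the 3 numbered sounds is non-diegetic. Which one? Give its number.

Sound (1): the voice is a memory playing only inside Ezra's mind; Rafael can't hear it, so meta-diegetic.
(2) external voice-over — not a character, not heard by anyone in the scene → non-diegetic.
Sound (3): the air-conditioning unit is part of the location's real environment, so diegetic.
Only (2) is non-diegetic.

2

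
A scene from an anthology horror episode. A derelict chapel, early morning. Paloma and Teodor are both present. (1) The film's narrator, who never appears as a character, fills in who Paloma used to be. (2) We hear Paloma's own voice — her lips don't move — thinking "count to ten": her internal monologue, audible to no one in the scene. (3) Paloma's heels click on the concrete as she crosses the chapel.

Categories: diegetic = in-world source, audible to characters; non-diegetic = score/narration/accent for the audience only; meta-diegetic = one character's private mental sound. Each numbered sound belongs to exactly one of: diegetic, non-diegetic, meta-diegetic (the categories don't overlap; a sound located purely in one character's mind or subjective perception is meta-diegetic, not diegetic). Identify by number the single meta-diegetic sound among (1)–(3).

(1) is non-diegetic: the narrator exists outside the story world, addressing only the audience.
(2) it's Paloma's unspoken thought, heard only by the audience via her subjectivity → meta-diegetic.
Sound (3): it's the physical sound of Paloma moving in the space, so diegetic.
Only (2) is meta-diegetic.

2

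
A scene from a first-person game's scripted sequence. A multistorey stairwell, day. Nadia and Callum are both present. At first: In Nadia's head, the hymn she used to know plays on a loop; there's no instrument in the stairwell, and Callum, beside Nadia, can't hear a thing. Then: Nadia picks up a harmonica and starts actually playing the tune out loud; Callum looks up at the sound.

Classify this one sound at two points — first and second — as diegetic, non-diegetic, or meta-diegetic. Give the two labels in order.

First: the tune exists only as Nadia's private memory; Callum can't hear it → meta-diegetic.
Second: Nadia is now producing it live on a harmonica, in the room, and Callum hears it → diegetic.

meta-diegetic, diegetic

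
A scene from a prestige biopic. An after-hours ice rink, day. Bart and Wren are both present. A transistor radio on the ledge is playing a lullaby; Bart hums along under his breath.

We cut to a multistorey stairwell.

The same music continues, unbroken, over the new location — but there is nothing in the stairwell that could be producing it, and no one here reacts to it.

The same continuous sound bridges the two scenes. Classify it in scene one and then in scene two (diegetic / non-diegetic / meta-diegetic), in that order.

Scene one: a transistor radio is an on-screen source and Bart reacts to it → diegetic.
Scene two: there is no source in the stairwell and no one hears it — it's now underscore → non-diegetic.

diegetic, non-diegetic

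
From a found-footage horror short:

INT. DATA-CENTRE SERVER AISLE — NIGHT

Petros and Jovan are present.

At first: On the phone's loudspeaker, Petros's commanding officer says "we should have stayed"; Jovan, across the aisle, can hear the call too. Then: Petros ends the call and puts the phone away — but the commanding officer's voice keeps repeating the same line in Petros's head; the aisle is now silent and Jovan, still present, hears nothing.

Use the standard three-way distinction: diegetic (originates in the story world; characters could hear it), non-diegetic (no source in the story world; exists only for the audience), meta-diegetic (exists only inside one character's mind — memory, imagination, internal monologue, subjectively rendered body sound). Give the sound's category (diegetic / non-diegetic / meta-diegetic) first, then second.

diegetic, meta-diegetic

First: the loudspeaker is an in-world source; both Petros and Jovan hear the call → diegetic.
Second: with the phone off, the voice continues only as Petros's private mental replay — Jovan can't hear it → meta-diegetic.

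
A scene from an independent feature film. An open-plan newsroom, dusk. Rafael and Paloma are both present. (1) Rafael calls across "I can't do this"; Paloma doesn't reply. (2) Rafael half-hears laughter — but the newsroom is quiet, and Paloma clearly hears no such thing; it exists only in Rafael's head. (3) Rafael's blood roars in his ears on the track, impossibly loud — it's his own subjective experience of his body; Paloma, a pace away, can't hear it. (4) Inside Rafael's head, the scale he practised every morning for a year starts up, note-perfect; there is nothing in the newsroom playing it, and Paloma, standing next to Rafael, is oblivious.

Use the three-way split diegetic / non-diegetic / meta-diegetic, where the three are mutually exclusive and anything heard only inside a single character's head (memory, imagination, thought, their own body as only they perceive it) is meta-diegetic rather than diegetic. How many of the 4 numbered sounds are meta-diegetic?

3

Sound (1): on-screen dialogue — Rafael speaks and Paloma is there to hear, so diegetic.
(2) subjective to Rafael: the newsroom is silent and Paloma hears nothing → meta-diegetic.
Sound (3): it's Rafael's internal bodily sensation rendered as sound; only Rafael 'hears' it, so meta-diegetic.
(4) is meta-diegetic: remembered music, private to Rafael — Paloma is oblivious because it isn't in the room.
So 3 of the 4 are meta-diegetic: (2), (3), (4).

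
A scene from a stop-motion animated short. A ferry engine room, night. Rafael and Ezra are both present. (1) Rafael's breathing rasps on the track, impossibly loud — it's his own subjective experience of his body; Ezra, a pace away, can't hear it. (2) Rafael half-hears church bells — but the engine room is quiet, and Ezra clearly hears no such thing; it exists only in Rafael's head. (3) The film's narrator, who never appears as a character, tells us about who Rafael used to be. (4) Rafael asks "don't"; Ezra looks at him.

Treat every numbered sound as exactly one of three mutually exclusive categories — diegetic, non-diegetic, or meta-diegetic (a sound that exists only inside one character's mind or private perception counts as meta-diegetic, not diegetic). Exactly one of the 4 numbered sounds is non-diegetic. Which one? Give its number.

(1) a subjective body sound — Rafael's private perception, inaudible to Ezra → meta-diegetic.
Sound (2): the sound is imagined by Rafael; nothing in the story world is producing it and Ezra can't hear it, so meta-diegetic.
Sound (3): external voice-over — not a character, not heard by anyone in the scene, so non-diegetic.
Sound (4): on-screen dialogue — Rafael speaks and Ezra is there to hear, so diegetic.
Only (3) is non-diegetic.

3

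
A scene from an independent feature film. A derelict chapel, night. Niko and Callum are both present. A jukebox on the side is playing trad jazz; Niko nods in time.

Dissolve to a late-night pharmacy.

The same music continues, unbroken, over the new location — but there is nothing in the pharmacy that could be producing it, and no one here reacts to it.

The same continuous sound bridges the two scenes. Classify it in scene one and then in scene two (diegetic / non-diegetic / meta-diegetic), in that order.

Scene one: a jukebox is an on-screen source and Niko reacts to it → diegetic.
Scene two: there is no source in the pharmacy and no one hears it — it's now underscore → non-diegetic.

diegetic, non-diegetic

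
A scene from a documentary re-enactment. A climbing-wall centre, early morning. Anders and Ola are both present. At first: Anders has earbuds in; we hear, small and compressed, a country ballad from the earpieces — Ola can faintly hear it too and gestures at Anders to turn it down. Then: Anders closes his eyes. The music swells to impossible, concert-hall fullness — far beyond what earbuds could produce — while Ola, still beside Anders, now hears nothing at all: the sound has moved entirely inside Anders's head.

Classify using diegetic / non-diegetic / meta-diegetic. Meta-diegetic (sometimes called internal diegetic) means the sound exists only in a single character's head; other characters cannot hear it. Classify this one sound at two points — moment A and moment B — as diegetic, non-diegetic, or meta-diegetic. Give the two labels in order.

diegetic, meta-diegetic

Moment A: the earbuds are a physical source both characters can hear → diegetic.
Moment B: the music now exists only as Anders's subjective experience; Ola can no longer hear it → meta-diegetic.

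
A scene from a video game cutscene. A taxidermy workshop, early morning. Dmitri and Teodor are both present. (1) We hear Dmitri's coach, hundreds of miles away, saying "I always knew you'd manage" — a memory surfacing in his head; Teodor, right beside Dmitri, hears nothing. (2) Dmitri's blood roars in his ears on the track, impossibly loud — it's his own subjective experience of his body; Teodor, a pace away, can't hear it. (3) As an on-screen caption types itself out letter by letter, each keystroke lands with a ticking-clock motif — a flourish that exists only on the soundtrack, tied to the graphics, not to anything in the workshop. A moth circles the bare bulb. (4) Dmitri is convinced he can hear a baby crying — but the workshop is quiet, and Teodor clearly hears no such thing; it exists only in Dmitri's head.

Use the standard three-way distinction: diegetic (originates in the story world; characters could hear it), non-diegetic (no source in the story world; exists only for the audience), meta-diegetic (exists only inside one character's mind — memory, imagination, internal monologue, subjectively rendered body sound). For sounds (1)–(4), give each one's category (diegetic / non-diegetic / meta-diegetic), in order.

Sound (1): a remembered line, private to Dmitri — not present in the room, not audible to Teodor, so meta-diegetic.
Sound (2): point-of-audition from inside Dmitri's body; not a sound in the room, so meta-diegetic.
Sound (3): it accompanies on-screen graphics, not anything inside the story world, so non-diegetic.
Sound (4): subjective to Dmitri: the workshop is silent and Teodor hears nothing, so meta-diegetic.

meta-diegetic, meta-diegetic, non-diegetic, meta-diegetic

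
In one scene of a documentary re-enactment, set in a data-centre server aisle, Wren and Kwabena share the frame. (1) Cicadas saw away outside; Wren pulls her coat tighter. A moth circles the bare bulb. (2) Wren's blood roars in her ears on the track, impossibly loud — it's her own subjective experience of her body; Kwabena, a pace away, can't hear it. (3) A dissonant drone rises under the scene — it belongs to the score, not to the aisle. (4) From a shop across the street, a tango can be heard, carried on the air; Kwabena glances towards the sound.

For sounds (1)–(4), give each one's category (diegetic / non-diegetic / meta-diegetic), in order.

(1) is diegetic: cicadas is part of the location's real environment.
Sound (2): it's Wren's internal bodily sensation rendered as sound; only Wren 'hears' it, so meta-diegetic.
Sound (3): score with no on-screen or off-screen source; it exists for the audience alone, so non-diegetic.
Sound (4): it's coming from a shop across the street — a location within the story world — and Kwabena reacts, so diegetic.

diegetic, meta-diegetic, non-diegetic, diegetic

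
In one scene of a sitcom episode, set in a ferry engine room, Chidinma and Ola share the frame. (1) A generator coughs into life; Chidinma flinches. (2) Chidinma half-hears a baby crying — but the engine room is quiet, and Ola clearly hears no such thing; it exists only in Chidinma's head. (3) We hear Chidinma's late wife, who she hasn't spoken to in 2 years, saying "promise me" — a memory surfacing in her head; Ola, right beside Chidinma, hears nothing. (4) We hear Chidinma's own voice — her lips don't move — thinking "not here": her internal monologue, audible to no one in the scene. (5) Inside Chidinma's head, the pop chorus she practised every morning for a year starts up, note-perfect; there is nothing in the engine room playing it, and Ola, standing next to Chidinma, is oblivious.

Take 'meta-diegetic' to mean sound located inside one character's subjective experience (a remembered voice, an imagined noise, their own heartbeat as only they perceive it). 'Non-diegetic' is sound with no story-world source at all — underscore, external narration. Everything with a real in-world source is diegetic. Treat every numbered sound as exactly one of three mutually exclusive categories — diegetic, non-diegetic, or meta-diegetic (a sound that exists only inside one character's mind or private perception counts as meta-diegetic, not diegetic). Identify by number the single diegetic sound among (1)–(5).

1

(1) the sound comes from a generator physically present in the location → diegetic.
(2) the sound is imagined by Chidinma; nothing in the story world is producing it and Ola can't hear it → meta-diegetic.
(3) is meta-diegetic: the voice is a memory playing only inside Chidinma's mind; Ola can't hear it.
(4) is meta-diegetic: it's Chidinma's unspoken thought, heard only by the audience via her subjectivity.
(5) remembered music, private to Chidinma — Ola is oblivious because it isn't in the room → meta-diegetic.
Only (1) is diegetic.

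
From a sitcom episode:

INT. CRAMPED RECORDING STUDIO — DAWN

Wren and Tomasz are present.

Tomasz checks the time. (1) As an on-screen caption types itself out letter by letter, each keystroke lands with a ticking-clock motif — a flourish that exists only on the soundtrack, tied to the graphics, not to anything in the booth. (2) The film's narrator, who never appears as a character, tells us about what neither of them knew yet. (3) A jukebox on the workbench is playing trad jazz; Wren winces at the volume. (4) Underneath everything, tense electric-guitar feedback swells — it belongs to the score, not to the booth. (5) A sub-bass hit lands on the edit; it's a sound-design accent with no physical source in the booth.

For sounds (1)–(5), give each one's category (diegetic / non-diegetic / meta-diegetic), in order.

non-diegetic, non-diegetic, diegetic, non-diegetic, non-diegetic

Sound (1): it accompanies on-screen graphics, not anything inside the story world, so non-diegetic.
Sound (2): external voice-over — not a character, not heard by anyone in the scene, so non-diegetic.
(3) is diegetic: the music comes from an on-screen device that Wren responds to.
(4) nothing in the booth produces it and the characters don't hear it — pure soundtrack → non-diegetic.
(5) is non-diegetic: it's a sound-design accent with no in-world source; no one in the scene can hear it.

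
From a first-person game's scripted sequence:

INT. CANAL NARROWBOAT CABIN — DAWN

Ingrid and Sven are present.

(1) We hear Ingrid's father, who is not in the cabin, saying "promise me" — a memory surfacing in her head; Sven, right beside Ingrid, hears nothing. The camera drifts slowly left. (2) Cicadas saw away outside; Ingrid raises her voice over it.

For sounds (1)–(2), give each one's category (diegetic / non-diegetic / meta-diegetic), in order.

(1) the voice is a memory playing only inside Ingrid's mind; Sven can't hear it → meta-diegetic.
(2) ambient/room sound belonging to the story's physical space → diegetic.

meta-diegetic, diegetic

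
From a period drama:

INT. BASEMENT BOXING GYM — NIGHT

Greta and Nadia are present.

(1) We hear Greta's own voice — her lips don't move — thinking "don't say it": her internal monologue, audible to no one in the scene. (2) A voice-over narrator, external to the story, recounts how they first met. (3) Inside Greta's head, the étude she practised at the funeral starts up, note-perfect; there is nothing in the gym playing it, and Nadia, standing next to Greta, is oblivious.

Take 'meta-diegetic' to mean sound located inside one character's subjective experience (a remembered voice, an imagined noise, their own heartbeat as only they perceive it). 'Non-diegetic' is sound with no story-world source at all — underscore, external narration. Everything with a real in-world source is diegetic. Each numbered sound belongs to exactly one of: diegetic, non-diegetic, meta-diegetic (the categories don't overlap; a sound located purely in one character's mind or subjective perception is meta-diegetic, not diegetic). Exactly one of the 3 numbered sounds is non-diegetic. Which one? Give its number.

2

(1) internal monologue — inside Greta's mind, not spoken into the scene → meta-diegetic.
(2) is non-diegetic: external voice-over — not a character, not heard by anyone in the scene.
(3) is meta-diegetic: the music is a memory playing inside Greta's mind alone; no real-world source, Nadia can't hear it.
Only (2) is non-diegetic.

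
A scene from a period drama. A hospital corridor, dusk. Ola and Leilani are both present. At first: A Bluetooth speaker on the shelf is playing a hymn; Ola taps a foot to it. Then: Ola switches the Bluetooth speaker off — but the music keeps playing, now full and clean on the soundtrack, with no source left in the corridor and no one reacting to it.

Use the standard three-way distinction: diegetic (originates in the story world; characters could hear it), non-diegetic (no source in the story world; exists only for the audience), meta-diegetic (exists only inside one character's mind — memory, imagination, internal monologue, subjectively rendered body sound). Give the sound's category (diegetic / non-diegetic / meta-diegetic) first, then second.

diegetic, non-diegetic

First: a Bluetooth speaker is a real in-scene source and Ola reacts to it → diegetic.
Second: there is no longer any in-world source and no one can hear it — it has become underscore → non-diegetic.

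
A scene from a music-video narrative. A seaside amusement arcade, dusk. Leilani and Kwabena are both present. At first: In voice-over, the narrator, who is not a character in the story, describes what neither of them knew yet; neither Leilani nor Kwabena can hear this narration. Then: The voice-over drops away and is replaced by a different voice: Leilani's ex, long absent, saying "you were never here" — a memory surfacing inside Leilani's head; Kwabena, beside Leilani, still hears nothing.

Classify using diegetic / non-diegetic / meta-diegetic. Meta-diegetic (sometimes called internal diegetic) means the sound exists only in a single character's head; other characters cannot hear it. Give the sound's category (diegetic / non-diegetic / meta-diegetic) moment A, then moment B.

non-diegetic, meta-diegetic

Moment A: the external narrator addresses only the audience — outside the story world → non-diegetic.
Moment B: the replacement voice is a memory inside Leilani's mind specifically → meta-diegetic.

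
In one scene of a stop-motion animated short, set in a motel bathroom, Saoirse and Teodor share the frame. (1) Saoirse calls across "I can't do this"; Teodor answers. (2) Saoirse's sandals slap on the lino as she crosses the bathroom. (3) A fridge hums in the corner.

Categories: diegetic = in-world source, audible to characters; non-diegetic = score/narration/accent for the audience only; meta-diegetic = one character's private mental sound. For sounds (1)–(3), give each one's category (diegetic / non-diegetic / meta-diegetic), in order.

diegetic, diegetic, diegetic

(1) is diegetic: on-screen dialogue — Saoirse speaks and Teodor is there to hear.
(2) it's the physical sound of Saoirse moving in the space → diegetic.
Sound (3): ambient/room sound belonging to the story's physical space, so diegetic.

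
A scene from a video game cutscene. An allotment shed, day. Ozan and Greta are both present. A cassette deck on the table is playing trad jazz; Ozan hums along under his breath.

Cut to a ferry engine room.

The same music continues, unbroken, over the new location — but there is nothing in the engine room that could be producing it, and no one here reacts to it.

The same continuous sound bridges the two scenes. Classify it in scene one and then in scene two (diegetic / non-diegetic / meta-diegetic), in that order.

diegetic, non-diegetic

Scene one: a cassette deck is an on-screen source and Ozan reacts to it → diegetic.
Scene two: there is no source in the engine room and no one hears it — it's now underscore → non-diegetic.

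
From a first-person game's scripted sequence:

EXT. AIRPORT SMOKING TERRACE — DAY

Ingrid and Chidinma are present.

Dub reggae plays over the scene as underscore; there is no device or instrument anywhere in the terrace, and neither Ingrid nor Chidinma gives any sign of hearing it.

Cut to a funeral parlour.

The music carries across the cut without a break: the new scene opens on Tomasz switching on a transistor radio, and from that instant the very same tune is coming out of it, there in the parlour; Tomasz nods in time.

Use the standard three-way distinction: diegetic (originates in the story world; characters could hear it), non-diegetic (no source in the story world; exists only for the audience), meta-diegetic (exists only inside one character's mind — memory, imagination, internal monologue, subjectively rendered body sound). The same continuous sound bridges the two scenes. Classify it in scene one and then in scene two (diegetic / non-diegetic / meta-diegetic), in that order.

Scene one: there's no in-world source anywhere and no character hears it — underscore for the audience only → non-diegetic.
Scene two: once Tomasz turns on a transistor radio, the music has a real source in the story world and Tomasz reacts to it → diegetic.

non-diegetic, diegetic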